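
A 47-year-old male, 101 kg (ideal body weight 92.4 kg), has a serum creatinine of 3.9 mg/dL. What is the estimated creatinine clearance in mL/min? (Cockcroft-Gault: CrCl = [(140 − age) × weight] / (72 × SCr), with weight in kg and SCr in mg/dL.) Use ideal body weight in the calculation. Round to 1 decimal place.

30.6 mL/min

CrCl = (140 − 47) × 92.4 / (72 × 3.9) = 8593.2 / 280.80 ≈ 30.6 mL/min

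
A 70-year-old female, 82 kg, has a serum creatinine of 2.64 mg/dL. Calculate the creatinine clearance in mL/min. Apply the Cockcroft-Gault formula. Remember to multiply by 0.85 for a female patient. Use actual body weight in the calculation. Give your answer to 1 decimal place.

25.7 mL/min

CrCl = (140 − 70) × 82 / (72 × 2.64) × 0.85 = 5740.0 / 190.08 × 0.85 ≈ 25.7 mL/min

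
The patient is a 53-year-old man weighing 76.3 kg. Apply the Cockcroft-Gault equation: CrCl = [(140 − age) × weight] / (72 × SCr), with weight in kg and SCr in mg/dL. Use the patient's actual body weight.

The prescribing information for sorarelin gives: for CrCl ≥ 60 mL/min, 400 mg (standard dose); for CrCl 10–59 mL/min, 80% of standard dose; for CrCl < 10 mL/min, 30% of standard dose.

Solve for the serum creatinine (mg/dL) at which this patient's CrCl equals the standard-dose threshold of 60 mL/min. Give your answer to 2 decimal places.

Standard dose requires CrCl ≥ 60 mL/min.
Set (140 − 53) × 76.3 / (72 × SCr) = 60
SCr = (140 − 53) × 76.3 / (72 × 60) = 1.537 mg/dL

1.54 mg/dL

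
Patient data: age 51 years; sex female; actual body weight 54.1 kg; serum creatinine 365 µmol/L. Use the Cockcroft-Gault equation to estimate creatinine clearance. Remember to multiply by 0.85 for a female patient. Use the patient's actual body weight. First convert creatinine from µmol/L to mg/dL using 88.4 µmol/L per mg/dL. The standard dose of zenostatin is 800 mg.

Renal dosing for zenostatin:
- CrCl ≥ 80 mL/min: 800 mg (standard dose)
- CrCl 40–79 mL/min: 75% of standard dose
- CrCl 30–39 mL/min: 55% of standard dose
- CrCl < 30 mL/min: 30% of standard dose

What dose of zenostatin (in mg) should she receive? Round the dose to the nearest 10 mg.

SCr = 365 / 88.4 = 4.129 mg/dL
CrCl = (140 − 51) × 54.1 / (72 × 4.129) × 0.85 = 4814.9 / 297.29 × 0.85 ≈ 13.8 mL/min
CrCl ≈ 14 mL/min → bracket < 30 mL/min.
30% of 800 mg = 240 mg

240 mg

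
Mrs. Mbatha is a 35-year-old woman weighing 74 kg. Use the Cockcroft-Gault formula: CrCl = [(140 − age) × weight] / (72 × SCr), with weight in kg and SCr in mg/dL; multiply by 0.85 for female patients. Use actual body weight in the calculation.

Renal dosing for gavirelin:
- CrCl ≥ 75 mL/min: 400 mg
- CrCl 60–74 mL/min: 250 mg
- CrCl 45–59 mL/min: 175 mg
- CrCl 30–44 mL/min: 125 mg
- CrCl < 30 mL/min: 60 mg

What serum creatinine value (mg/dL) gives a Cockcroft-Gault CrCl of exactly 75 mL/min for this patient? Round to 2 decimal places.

1.22 mg/dL

Standard dose requires CrCl ≥ 75 mL/min.
Set (140 − 35) × 74 × 0.85 / (72 × SCr) = 75
SCr = (140 − 35) × 74 × 0.85 / (72 × 75) = 1.223 mg/dL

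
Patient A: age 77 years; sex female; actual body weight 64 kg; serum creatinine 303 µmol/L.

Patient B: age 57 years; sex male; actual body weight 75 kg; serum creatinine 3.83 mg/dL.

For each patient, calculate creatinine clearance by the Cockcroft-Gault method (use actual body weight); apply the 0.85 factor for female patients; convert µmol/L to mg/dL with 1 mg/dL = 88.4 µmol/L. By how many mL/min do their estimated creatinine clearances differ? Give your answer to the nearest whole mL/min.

Patient A: SCr = 303 / 88.4 = 3.428 mg/dL
Patient A: CrCl = (140 − 77) × 64 / (72 × 3.428) × 0.85 = 4032.0 / 246.82 × 0.85 ≈ 13.9 mL/min
Patient B: CrCl = (140 − 57) × 75 / (72 × 3.83) = 6225.0 / 275.76 ≈ 22.6 mL/min
|13.9 − 22.6| = 8.7 mL/min

9 mL/min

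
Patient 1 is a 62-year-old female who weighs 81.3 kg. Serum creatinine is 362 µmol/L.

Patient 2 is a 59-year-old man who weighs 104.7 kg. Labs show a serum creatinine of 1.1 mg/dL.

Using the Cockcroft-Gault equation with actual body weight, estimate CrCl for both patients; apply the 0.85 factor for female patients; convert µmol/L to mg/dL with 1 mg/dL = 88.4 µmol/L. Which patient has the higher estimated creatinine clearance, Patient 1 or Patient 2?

Patient 1: SCr = 362 / 88.4 = 4.095 mg/dL
Patient 1: CrCl = (140 − 62) × 81.3 / (72 × 4.095) × 0.85 = 6341.4 / 294.84 × 0.85 ≈ 18.3 mL/min
Patient 2: CrCl = (140 − 59) × 104.7 / (72 × 1.1) = 8480.7 / 79.20 ≈ 107.1 mL/min
18.3 vs 107.1 mL/min → Patient 2 is higher.

Patient 2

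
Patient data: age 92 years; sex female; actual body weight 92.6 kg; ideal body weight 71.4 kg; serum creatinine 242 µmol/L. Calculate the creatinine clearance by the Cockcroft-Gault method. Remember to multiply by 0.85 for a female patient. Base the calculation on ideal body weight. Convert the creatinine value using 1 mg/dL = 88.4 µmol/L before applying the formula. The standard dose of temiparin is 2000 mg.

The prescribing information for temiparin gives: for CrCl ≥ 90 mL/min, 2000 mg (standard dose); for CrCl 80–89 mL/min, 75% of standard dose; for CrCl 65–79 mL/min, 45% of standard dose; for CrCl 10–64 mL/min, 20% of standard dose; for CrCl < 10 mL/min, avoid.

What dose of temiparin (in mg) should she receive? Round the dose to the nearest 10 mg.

SCr = 242 / 88.4 = 2.738 mg/dL
CrCl = (140 − 92) × 71.4 / (72 × 2.738) × 0.85 = 3427.2 / 197.14 × 0.85 ≈ 14.8 mL/min
CrCl ≈ 15 mL/min → bracket 10–64 mL/min.
20% of 2000 mg = 400 mg

400 mg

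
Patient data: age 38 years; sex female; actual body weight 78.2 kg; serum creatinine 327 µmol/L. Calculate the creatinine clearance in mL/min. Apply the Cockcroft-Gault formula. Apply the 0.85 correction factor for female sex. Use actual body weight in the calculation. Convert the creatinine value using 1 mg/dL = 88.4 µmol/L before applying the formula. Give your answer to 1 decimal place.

SCr = 327 / 88.4 = 3.699 mg/dL
CrCl = (140 − 38) × 78.2 / (72 × 3.699) × 0.85 = 7976.4 / 266.33 × 0.85 ≈ 25.5 mL/min

25.5 mL/min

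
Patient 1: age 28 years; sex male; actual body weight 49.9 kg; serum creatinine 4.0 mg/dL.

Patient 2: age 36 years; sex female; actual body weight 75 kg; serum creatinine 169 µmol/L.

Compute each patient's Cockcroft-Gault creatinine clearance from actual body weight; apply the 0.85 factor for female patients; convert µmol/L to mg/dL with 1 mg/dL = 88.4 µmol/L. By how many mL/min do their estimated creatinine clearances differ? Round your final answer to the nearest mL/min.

Patient 1: CrCl = (140 − 28) × 49.9 / (72 × 4) = 5588.8 / 288.00 ≈ 19.4 mL/min
Patient 2: SCr = 169 / 88.4 = 1.912 mg/dL
Patient 2: CrCl = (140 − 36) × 75 / (72 × 1.912) × 0.85 = 7800.0 / 137.66 × 0.85 ≈ 48.2 mL/min
|19.4 − 48.2| = 28.8 mL/min

29 mL/min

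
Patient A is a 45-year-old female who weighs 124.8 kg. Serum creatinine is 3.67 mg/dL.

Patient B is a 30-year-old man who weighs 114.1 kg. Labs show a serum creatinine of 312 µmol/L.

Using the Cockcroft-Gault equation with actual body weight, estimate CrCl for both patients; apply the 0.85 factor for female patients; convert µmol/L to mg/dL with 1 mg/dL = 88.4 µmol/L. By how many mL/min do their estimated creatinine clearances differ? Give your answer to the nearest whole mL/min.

Patient A: CrCl = (140 − 45) × 124.8 / (72 × 3.67) × 0.85 = 11856.0 / 264.24 × 0.85 ≈ 38.1 mL/min
Patient B: SCr = 312 / 88.4 = 3.529 mg/dL
Patient B: CrCl = (140 − 30) × 114.1 / (72 × 3.529) = 12551.0 / 254.09 ≈ 49.4 mL/min
|38.1 − 49.4| = 11.3 mL/min

11 mL/min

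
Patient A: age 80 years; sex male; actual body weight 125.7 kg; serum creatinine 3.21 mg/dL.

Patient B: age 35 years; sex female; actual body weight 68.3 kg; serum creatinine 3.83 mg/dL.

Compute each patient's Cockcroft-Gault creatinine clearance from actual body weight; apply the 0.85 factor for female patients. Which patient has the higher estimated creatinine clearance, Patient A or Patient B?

Patient A

Patient A: CrCl = (140 − 80) × 125.7 / (72 × 3.21) = 7542.0 / 231.12 ≈ 32.6 mL/min
Patient B: CrCl = (140 − 35) × 68.3 / (72 × 3.83) × 0.85 = 7171.5 / 275.76 × 0.85 ≈ 22.1 mL/min
32.6 vs 22.1 mL/min → Patient A is higher.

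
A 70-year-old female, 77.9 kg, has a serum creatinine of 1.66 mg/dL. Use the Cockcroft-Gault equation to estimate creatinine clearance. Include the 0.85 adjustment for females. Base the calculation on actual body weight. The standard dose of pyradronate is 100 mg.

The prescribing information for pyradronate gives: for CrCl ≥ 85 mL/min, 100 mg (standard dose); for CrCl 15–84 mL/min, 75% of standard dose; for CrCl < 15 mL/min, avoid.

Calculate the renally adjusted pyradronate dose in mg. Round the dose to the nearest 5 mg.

CrCl = (140 − 70) × 77.9 / (72 × 1.66) × 0.85 = 5453.0 / 119.52 × 0.85 ≈ 38.8 mL/min
CrCl ≈ 39 mL/min → bracket 15–84 mL/min.
75% of 100 mg = 75 mg

75 mg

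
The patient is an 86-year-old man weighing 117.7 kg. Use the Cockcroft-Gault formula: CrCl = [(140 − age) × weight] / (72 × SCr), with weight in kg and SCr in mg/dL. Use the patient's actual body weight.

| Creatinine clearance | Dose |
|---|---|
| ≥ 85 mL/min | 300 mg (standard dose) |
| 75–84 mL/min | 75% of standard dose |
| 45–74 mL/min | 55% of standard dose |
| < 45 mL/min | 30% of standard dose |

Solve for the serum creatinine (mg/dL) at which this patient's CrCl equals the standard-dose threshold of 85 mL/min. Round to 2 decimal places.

Standard dose requires CrCl ≥ 85 mL/min.
Set (140 − 86) × 117.7 / (72 × SCr) = 85
SCr = (140 − 86) × 117.7 / (72 × 85) = 1.039 mg/dL

1.04 mg/dL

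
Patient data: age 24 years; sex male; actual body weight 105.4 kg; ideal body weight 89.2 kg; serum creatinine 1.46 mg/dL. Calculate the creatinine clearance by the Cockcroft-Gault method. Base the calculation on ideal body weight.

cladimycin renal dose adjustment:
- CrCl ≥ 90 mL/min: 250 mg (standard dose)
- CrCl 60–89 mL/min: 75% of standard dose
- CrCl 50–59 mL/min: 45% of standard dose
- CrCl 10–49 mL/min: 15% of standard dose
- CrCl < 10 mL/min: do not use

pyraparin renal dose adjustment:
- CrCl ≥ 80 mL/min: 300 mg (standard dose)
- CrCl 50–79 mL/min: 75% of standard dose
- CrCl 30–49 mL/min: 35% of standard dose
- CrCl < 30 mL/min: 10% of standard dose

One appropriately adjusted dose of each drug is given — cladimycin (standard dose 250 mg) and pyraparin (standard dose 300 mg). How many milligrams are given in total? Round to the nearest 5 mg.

CrCl = (140 − 24) × 89.2 / (72 × 1.46) = 10347.2 / 105.12 ≈ 98.4 mL/min
CrCl ≈ 98 mL/min.
cladimycin: ≥ 90 mL/min → 100% of 250 mg = 250 mg.
pyraparin: ≥ 80 mL/min → 100% of 300 mg = 300 mg.
Total = 250 + 300 = 550 mg.

550 mg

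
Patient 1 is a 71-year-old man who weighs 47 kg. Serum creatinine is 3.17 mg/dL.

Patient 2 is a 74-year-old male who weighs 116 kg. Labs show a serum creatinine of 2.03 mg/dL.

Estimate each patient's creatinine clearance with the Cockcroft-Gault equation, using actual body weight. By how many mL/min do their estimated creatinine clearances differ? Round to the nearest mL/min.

Patient 1: CrCl = (140 − 71) × 47 / (72 × 3.17) = 3243.0 / 228.24 ≈ 14.2 mL/min
Patient 2: CrCl = (140 − 74) × 116 / (72 × 2.03) = 7656.0 / 146.16 ≈ 52.4 mL/min
|14.2 − 52.4| = 38.2 mL/min

38 mL/min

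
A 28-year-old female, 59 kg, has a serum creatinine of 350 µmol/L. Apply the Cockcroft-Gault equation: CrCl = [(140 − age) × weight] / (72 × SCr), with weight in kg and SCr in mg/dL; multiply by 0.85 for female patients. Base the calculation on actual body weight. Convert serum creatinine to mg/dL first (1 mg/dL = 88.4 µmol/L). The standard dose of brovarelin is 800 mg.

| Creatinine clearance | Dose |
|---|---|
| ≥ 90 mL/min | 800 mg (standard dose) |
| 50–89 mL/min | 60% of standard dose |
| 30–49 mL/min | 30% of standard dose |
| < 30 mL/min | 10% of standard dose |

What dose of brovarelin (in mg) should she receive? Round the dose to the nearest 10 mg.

80 mg

SCr = 350 / 88.4 = 3.959 mg/dL
CrCl = (140 − 28) × 59 / (72 × 3.959) × 0.85 = 6608.0 / 285.05 × 0.85 ≈ 19.7 mL/min
CrCl ≈ 20 mL/min → bracket < 30 mL/min.
10% of 800 mg = 80 mg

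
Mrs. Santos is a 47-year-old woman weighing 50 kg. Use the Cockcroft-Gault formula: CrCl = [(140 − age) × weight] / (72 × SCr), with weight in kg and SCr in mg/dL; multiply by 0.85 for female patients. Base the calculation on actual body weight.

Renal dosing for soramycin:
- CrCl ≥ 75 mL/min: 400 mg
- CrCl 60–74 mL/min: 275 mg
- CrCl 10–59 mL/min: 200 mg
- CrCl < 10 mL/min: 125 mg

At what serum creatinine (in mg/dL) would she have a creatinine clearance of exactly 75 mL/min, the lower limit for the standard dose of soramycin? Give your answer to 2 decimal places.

0.73 mg/dL

Standard dose requires CrCl ≥ 75 mL/min.
Set (140 − 47) × 50 × 0.85 / (72 × SCr) = 75
SCr = (140 − 47) × 50 × 0.85 / (72 × 75) = 0.732 mg/dL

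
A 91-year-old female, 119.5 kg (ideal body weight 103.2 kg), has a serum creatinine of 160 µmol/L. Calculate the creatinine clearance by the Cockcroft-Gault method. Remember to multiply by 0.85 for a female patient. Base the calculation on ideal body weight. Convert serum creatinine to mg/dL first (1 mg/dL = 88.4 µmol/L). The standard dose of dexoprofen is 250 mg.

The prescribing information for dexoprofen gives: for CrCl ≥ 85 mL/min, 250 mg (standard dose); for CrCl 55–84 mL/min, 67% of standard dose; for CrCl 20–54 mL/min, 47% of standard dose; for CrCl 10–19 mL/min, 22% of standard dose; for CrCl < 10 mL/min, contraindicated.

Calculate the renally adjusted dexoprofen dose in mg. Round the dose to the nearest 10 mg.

SCr = 160 / 88.4 = 1.81 mg/dL
CrCl = (140 − 91) × 103.2 / (72 × 1.81) × 0.85 = 5056.8 / 130.32 × 0.85 ≈ 33.0 mL/min
CrCl ≈ 33 mL/min → bracket 20–54 mL/min.
47% of 250 mg = 117.5 mg → 120 mg

120 mg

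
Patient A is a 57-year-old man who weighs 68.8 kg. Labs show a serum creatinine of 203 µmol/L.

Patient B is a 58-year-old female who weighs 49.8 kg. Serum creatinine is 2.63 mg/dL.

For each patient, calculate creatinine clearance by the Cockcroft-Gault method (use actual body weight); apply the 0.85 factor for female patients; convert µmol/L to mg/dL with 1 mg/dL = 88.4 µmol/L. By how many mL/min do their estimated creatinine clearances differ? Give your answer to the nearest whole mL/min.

16 mL/min

Patient A: SCr = 203 / 88.4 = 2.296 mg/dL
Patient A: CrCl = (140 − 57) × 68.8 / (72 × 2.296) = 5710.4 / 165.31 ≈ 34.5 mL/min
Patient B: CrCl = (140 − 58) × 49.8 / (72 × 2.63) × 0.85 = 4083.6 / 189.36 × 0.85 ≈ 18.3 mL/min
|34.5 − 18.3| = 16.2 mL/min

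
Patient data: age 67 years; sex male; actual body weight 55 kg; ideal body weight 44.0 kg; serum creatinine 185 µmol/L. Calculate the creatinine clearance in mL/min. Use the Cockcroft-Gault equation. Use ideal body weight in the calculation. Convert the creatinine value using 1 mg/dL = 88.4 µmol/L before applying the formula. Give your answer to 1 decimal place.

21.3 mL/min

SCr = 185 / 88.4 = 2.093 mg/dL
CrCl = (140 − 67) × 44 / (72 × 2.093) = 3212.0 / 150.70 ≈ 21.3 mL/min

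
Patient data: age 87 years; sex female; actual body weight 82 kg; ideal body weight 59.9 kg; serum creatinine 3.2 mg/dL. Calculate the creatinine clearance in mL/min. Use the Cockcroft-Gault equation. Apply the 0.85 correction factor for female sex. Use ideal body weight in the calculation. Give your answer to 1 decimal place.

11.7 mL/min

CrCl = (140 − 87) × 59.9 / (72 × 3.2) × 0.85 = 3174.7 / 230.40 × 0.85 ≈ 11.7 mL/min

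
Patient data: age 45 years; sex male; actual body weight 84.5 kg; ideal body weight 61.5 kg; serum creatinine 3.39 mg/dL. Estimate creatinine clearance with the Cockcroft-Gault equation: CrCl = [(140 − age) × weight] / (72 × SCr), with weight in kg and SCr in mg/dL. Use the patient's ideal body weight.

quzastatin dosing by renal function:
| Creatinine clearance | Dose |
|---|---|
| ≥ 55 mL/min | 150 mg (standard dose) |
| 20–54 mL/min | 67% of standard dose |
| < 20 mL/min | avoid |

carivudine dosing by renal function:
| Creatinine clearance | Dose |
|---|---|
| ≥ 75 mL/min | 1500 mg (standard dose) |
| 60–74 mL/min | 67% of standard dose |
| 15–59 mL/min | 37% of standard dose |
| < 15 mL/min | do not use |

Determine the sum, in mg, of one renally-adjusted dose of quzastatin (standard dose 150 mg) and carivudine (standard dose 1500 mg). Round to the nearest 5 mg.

655 mg

CrCl = (140 − 45) × 61.5 / (72 × 3.39) = 5842.5 / 244.08 ≈ 23.9 mL/min
CrCl ≈ 24 mL/min.
quzastatin: 20–54 mL/min → 67% of 150 mg = 100.5 mg.
carivudine: 15–59 mL/min → 37% of 1500 mg = 555 mg.
Total = 100.5 + 555 = 655.5 mg.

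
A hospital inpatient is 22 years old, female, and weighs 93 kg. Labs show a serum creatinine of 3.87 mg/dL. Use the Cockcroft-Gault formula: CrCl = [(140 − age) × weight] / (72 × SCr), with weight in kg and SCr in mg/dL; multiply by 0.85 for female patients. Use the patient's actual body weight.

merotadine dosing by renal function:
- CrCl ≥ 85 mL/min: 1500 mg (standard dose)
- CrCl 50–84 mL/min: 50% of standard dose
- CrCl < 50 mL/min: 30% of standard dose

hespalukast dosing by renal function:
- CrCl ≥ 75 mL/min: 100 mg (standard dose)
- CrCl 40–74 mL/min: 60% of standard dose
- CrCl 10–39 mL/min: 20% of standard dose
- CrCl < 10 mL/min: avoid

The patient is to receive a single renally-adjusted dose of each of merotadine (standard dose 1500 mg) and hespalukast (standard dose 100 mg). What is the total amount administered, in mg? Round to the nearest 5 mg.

470 mg

CrCl = (140 − 22) × 93 / (72 × 3.87) × 0.85 = 10974.0 / 278.64 × 0.85 ≈ 33.5 mL/min
CrCl ≈ 33 mL/min.
merotadine: < 50 mL/min → 30% of 1500 mg = 450 mg.
hespalukast: 10–39 mL/min → 20% of 100 mg = 20 mg.
Total = 450 + 20 = 470 mg.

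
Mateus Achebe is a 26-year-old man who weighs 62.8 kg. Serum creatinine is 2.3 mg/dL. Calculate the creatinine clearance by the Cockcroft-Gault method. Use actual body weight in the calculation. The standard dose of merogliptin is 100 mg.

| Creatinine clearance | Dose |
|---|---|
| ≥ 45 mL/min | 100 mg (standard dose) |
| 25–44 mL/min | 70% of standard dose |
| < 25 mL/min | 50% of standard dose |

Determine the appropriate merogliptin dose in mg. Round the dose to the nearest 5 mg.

70 mg

CrCl = (140 − 26) × 62.8 / (72 × 2.3) = 7159.2 / 165.60 ≈ 43.2 mL/min
CrCl ≈ 43 mL/min → bracket 25–44 mL/min.
70% of 100 mg = 70 mg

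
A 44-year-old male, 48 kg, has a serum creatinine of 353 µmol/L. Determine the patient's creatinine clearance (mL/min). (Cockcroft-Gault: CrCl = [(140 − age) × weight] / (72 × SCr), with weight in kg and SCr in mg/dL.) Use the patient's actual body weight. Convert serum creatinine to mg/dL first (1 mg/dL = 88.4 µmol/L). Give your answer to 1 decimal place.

16.0 mL/min

SCr = 353 / 88.4 = 3.993 mg/dL
CrCl = (140 − 44) × 48 / (72 × 3.993) = 4608.0 / 287.50 ≈ 16.0 mL/min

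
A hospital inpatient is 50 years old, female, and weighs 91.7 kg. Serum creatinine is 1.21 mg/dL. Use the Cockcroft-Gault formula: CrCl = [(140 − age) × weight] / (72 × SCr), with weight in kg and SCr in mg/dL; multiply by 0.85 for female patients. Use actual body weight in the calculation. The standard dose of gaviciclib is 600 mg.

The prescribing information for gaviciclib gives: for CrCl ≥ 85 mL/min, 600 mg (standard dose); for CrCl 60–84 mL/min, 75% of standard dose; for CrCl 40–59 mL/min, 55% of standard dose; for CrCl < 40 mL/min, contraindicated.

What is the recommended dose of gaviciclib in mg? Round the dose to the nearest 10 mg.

CrCl = (140 − 50) × 91.7 / (72 × 1.21) × 0.85 = 8253.0 / 87.12 × 0.85 ≈ 80.5 mL/min
CrCl ≈ 81 mL/min → bracket 60–84 mL/min.
75% of 600 mg = 450 mg

450 mg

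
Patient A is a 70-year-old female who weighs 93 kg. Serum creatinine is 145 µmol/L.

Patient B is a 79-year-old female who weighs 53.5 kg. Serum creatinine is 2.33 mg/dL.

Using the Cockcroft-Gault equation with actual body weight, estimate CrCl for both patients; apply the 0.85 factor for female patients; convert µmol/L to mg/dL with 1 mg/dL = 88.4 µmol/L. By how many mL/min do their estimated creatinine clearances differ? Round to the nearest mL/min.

Patient A: SCr = 145 / 88.4 = 1.64 mg/dL
Patient A: CrCl = (140 − 70) × 93 / (72 × 1.64) × 0.85 = 6510.0 / 118.08 × 0.85 ≈ 46.9 mL/min
Patient B: CrCl = (140 − 79) × 53.5 / (72 × 2.33) × 0.85 = 3263.5 / 167.76 × 0.85 ≈ 16.5 mL/min
|46.9 − 16.5| = 30.4 mL/min

30 mL/min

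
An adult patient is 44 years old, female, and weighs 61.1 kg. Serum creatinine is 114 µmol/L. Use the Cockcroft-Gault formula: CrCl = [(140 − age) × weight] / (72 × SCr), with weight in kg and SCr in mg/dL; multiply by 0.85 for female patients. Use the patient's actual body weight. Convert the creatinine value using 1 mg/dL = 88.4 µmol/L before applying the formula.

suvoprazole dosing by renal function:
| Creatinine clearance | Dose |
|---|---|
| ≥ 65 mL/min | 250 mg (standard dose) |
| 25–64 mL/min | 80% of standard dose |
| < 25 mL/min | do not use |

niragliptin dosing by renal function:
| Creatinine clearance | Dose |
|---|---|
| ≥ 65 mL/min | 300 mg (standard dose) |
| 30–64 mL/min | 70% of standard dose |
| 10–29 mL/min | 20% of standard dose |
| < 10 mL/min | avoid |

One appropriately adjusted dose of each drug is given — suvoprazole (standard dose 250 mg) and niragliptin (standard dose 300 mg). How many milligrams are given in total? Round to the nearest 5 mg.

410 mg

SCr = 114 / 88.4 = 1.29 mg/dL
CrCl = (140 − 44) × 61.1 / (72 × 1.29) × 0.85 = 5865.6 / 92.88 × 0.85 ≈ 53.7 mL/min
CrCl ≈ 54 mL/min.
suvoprazole: 25–64 mL/min → 80% of 250 mg = 200 mg.
niragliptin: 30–64 mL/min → 70% of 300 mg = 210 mg.
Total = 200 + 210 = 410 mg.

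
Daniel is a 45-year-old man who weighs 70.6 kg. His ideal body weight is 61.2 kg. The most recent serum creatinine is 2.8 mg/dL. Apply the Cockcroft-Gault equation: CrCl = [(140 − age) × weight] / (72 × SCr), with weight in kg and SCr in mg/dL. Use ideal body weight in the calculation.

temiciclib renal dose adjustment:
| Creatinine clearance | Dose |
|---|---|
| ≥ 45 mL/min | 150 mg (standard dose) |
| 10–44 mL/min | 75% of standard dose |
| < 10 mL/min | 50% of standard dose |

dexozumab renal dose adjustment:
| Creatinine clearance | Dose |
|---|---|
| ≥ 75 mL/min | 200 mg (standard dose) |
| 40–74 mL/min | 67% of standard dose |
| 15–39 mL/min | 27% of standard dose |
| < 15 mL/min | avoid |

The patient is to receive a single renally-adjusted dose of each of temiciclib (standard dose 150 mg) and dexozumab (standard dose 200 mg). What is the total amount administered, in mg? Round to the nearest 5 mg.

165 mg

CrCl = (140 − 45) × 61.2 / (72 × 2.8) = 5814.0 / 201.60 ≈ 28.8 mL/min
CrCl ≈ 29 mL/min.
temiciclib: 10–44 mL/min → 75% of 150 mg = 112.5 mg.
dexozumab: 15–39 mL/min → 27% of 200 mg = 54 mg.
Total = 112.5 + 54 = 166.5 mg.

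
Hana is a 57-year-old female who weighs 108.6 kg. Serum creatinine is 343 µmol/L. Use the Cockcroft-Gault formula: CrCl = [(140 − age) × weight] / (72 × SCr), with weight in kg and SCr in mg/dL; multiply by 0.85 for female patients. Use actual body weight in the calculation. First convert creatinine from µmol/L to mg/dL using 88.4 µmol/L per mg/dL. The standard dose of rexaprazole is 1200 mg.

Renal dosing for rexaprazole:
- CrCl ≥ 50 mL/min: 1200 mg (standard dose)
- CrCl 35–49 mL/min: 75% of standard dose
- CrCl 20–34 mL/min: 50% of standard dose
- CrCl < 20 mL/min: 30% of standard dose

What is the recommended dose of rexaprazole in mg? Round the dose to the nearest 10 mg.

600 mg

SCr = 343 / 88.4 = 3.88 mg/dL
CrCl = (140 − 57) × 108.6 / (72 × 3.88) × 0.85 = 9013.8 / 279.36 × 0.85 ≈ 27.4 mL/min
CrCl ≈ 27 mL/min → bracket 20–34 mL/min.
50% of 1200 mg = 600 mg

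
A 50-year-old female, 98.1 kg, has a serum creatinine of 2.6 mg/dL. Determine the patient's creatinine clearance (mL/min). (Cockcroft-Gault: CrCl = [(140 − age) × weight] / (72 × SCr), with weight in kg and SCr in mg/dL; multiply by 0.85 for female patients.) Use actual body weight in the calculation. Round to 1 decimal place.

40.1 mL/min

CrCl = (140 − 50) × 98.1 / (72 × 2.6) × 0.85 = 8829.0 / 187.20 × 0.85 ≈ 40.1 mL/min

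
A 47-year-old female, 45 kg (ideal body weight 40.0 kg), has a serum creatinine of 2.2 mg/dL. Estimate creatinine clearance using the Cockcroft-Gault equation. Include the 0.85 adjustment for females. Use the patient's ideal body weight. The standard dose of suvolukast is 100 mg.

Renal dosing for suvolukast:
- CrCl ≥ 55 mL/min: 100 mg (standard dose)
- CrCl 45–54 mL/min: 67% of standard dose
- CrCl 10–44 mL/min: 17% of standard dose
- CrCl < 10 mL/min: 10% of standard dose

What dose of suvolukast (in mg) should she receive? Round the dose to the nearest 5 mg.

CrCl = (140 − 47) × 40 / (72 × 2.2) × 0.85 = 3720.0 / 158.40 × 0.85 ≈ 20.0 mL/min
CrCl ≈ 20 mL/min → bracket 10–44 mL/min.
17% of 100 mg = 17 mg → 15 mg

15 mg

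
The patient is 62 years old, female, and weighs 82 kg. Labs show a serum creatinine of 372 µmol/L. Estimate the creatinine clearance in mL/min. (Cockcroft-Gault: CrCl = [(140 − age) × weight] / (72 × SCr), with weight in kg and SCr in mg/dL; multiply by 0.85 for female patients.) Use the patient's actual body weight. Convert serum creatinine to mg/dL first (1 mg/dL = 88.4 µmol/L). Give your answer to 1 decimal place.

SCr = 372 / 88.4 = 4.208 mg/dL
CrCl = (140 − 62) × 82 / (72 × 4.208) × 0.85 = 6396.0 / 302.98 × 0.85 ≈ 17.9 mL/min

17.9 mL/min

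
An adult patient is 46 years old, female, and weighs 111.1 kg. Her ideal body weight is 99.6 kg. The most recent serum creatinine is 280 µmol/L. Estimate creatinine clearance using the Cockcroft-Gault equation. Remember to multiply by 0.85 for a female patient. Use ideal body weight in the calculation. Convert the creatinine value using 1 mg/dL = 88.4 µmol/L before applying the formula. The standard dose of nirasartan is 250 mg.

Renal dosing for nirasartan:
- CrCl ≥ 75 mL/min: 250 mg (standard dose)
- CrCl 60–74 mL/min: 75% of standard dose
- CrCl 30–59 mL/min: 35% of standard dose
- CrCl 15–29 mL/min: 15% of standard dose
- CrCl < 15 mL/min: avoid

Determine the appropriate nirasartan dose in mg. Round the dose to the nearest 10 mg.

SCr = 280 / 88.4 = 3.167 mg/dL
CrCl = (140 − 46) × 99.6 / (72 × 3.167) × 0.85 = 9362.4 / 228.02 × 0.85 ≈ 34.9 mL/min
CrCl ≈ 35 mL/min → bracket 30–59 mL/min.
35% of 250 mg = 87.5 mg → 90 mg

90 mg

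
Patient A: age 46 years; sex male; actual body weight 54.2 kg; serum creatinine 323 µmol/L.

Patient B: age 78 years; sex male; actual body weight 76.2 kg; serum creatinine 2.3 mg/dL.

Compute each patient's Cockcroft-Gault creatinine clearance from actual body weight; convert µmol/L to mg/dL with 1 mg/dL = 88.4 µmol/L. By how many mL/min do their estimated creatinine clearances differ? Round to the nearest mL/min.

Patient A: SCr = 323 / 88.4 = 3.654 mg/dL
Patient A: CrCl = (140 − 46) × 54.2 / (72 × 3.654) = 5094.8 / 263.09 ≈ 19.4 mL/min
Patient B: CrCl = (140 − 78) × 76.2 / (72 × 2.3) = 4724.4 / 165.60 ≈ 28.5 mL/min
|19.4 − 28.5| = 9.1 mL/min

9 mL/min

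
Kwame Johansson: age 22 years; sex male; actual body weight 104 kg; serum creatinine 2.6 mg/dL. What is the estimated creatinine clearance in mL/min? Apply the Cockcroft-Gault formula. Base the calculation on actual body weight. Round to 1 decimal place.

65.6 mL/min

CrCl = (140 − 22) × 104 / (72 × 2.6) = 12272.0 / 187.20 ≈ 65.6 mL/min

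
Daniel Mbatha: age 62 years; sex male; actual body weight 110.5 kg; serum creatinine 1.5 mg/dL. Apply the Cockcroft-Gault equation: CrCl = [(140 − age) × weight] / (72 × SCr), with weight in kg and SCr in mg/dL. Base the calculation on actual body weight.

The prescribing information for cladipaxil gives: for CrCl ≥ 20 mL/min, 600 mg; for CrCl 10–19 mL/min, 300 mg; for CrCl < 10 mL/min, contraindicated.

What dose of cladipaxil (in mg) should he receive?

CrCl = (140 − 62) × 110.5 / (72 × 1.5) = 8619.0 / 108.00 ≈ 79.8 mL/min
CrCl ≈ 80 mL/min → bracket ≥ 20 mL/min.
Dose for this bracket: 600 mg.

600 mg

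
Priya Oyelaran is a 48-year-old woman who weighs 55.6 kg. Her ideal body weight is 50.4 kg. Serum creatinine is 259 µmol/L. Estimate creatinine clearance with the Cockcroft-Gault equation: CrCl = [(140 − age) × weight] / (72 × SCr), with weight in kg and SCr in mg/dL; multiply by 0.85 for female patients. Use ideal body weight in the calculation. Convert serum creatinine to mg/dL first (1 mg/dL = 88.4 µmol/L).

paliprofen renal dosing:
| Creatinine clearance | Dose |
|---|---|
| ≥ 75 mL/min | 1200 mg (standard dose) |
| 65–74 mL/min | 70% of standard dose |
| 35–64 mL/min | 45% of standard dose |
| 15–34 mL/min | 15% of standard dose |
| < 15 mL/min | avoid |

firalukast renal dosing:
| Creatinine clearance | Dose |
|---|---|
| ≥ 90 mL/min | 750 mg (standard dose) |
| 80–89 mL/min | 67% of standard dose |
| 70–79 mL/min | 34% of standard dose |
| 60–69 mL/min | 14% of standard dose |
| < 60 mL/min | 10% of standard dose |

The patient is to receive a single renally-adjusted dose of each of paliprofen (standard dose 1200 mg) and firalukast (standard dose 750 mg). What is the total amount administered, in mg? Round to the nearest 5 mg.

255 mg

SCr = 259 / 88.4 = 2.93 mg/dL
CrCl = (140 − 48) × 50.4 / (72 × 2.93) × 0.85 = 4636.8 / 210.96 × 0.85 ≈ 18.7 mL/min
CrCl ≈ 19 mL/min.
paliprofen: 15–34 mL/min → 15% of 1200 mg = 180 mg.
firalukast: < 60 mL/min → 10% of 750 mg = 75 mg.
Total = 180 + 75 = 255 mg.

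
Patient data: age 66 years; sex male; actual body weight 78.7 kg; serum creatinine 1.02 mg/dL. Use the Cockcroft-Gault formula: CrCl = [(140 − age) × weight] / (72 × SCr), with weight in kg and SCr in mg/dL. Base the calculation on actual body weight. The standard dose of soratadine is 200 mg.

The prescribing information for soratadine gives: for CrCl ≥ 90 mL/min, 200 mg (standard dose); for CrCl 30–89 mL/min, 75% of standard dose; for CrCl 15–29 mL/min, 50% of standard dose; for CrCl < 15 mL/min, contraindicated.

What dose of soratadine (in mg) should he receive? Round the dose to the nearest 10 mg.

CrCl = (140 − 66) × 78.7 / (72 × 1.02) = 5823.8 / 73.44 ≈ 79.3 mL/min
CrCl ≈ 79 mL/min → bracket 30–89 mL/min.
75% of 200 mg = 150 mg

150 mg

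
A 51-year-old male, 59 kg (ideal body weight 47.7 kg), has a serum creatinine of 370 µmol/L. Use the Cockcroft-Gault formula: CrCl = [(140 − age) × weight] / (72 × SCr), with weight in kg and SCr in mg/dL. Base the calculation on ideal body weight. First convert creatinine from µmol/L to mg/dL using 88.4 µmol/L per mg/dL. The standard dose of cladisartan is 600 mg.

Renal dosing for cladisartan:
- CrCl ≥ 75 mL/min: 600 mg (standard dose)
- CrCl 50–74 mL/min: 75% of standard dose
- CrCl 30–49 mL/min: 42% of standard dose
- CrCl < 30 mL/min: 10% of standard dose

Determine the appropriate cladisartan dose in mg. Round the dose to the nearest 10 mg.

SCr = 370 / 88.4 = 4.186 mg/dL
CrCl = (140 − 51) × 47.7 / (72 × 4.186) = 4245.3 / 301.39 ≈ 14.1 mL/min
CrCl ≈ 14 mL/min → bracket < 30 mL/min.
10% of 600 mg = 60 mg

60 mg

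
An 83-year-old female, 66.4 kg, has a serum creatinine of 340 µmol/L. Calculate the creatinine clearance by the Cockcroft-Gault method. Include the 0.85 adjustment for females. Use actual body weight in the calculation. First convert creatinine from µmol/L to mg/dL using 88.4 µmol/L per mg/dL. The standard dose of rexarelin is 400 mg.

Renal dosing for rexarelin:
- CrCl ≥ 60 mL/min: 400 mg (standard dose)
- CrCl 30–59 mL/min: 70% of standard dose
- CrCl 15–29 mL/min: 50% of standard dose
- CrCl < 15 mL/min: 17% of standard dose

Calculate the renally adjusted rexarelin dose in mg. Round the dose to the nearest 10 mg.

70 mg

SCr = 340 / 88.4 = 3.846 mg/dL
CrCl = (140 − 83) × 66.4 / (72 × 3.846) × 0.85 = 3784.8 / 276.91 × 0.85 ≈ 11.6 mL/min
CrCl ≈ 12 mL/min → bracket < 15 mL/min.
17% of 400 mg = 68 mg → 70 mg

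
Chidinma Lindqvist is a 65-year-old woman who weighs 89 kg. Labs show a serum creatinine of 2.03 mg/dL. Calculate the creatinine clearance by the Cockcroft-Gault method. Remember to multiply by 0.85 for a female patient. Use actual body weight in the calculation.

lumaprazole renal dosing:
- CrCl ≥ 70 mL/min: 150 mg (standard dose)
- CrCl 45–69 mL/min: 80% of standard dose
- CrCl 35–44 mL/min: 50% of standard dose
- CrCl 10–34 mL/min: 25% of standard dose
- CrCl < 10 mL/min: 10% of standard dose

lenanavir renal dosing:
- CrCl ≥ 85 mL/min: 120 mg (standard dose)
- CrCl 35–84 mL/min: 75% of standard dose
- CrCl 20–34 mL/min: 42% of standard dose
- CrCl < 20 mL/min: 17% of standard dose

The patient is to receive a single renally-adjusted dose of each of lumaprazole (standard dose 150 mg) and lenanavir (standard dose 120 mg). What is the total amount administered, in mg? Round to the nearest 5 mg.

CrCl = (140 − 65) × 89 / (72 × 2.03) × 0.85 = 6675.0 / 146.16 × 0.85 ≈ 38.8 mL/min
CrCl ≈ 39 mL/min.
lumaprazole: 35–44 mL/min → 50% of 150 mg = 75 mg.
lenanavir: 35–84 mL/min → 75% of 120 mg = 90 mg.
Total = 75 + 90 = 165 mg.

165 mg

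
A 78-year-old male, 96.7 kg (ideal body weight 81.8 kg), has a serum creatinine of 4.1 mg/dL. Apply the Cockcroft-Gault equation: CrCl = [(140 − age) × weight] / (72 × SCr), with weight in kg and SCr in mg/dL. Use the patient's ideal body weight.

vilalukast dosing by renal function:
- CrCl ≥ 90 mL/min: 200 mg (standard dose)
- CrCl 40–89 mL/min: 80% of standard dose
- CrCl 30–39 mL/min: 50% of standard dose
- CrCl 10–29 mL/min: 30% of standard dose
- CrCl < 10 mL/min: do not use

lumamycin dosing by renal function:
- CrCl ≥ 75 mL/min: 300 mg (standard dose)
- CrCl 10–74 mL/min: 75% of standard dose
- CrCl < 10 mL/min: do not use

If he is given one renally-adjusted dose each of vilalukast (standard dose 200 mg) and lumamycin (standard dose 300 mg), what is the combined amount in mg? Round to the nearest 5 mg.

CrCl = (140 − 78) × 81.8 / (72 × 4.1) = 5071.6 / 295.20 ≈ 17.2 mL/min
CrCl ≈ 17 mL/min.
vilalukast: 10–29 mL/min → 30% of 200 mg = 60 mg.
lumamycin: 10–74 mL/min → 75% of 300 mg = 225 mg.
Total = 60 + 225 = 285 mg.

285 mg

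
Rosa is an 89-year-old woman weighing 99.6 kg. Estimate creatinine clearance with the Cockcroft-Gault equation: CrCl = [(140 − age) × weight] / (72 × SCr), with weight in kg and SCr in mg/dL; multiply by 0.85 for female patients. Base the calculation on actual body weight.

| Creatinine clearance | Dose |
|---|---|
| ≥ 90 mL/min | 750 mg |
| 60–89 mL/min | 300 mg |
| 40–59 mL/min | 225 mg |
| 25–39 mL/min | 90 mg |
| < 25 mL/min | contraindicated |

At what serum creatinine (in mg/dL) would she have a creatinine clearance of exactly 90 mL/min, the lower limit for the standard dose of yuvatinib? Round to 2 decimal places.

Standard dose requires CrCl ≥ 90 mL/min.
Set (140 − 89) × 99.6 × 0.85 / (72 × SCr) = 90
SCr = (140 − 89) × 99.6 × 0.85 / (72 × 90) = 0.666 mg/dL

0.67 mg/dL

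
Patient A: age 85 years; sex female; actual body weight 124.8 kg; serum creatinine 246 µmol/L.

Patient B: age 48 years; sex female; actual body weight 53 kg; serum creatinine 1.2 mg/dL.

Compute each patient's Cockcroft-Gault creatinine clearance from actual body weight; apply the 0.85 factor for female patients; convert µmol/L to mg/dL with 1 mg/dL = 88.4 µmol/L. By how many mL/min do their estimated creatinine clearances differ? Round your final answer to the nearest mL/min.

Patient A: SCr = 246 / 88.4 = 2.783 mg/dL
Patient A: CrCl = (140 − 85) × 124.8 / (72 × 2.783) × 0.85 = 6864.0 / 200.38 × 0.85 ≈ 29.1 mL/min
Patient B: CrCl = (140 − 48) × 53 / (72 × 1.2) × 0.85 = 4876.0 / 86.40 × 0.85 ≈ 48.0 mL/min
|29.1 − 48.0| = 18.9 mL/min

19 mL/min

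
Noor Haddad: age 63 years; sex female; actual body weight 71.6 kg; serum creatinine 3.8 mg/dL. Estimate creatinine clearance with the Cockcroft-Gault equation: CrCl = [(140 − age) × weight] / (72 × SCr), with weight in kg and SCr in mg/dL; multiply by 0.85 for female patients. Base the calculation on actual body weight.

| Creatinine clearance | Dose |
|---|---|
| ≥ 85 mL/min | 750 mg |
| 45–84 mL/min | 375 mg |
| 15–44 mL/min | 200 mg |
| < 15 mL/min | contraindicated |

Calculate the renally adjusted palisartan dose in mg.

CrCl = (140 − 63) × 71.6 / (72 × 3.8) × 0.85 = 5513.2 / 273.60 × 0.85 ≈ 17.1 mL/min
CrCl ≈ 17 mL/min → bracket 15–44 mL/min.
Dose for this bracket: 200 mg.

200 mg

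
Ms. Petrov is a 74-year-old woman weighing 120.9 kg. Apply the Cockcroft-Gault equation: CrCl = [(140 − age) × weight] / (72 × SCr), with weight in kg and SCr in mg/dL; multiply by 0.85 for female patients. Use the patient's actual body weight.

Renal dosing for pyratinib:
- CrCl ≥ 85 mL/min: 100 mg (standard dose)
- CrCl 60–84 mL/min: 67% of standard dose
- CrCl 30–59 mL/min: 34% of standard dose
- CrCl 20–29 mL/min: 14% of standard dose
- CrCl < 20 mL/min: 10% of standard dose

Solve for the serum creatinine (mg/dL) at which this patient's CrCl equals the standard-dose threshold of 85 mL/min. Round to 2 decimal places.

Standard dose requires CrCl ≥ 85 mL/min.
Set (140 − 74) × 120.9 × 0.85 / (72 × SCr) = 85
SCr = (140 − 74) × 120.9 × 0.85 / (72 × 85) = 1.108 mg/dL

1.11 mg/dL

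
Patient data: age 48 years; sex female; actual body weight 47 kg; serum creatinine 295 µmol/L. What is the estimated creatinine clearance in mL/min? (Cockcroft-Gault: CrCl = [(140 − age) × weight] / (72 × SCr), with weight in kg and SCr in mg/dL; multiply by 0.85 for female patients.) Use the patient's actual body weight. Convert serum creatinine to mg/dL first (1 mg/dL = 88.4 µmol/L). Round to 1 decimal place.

15.3 mL/min

SCr = 295 / 88.4 = 3.337 mg/dL
CrCl = (140 − 48) × 47 / (72 × 3.337) × 0.85 = 4324.0 / 240.26 × 0.85 ≈ 15.3 mL/min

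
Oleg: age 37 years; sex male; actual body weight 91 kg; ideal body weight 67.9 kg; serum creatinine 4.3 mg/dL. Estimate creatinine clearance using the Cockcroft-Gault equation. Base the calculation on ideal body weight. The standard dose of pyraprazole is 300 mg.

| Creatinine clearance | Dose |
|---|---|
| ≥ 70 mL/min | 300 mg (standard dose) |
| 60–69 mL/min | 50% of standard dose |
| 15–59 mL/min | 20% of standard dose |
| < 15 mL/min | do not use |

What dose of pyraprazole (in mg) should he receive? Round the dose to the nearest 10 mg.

CrCl = (140 − 37) × 67.9 / (72 × 4.3) = 6993.7 / 309.60 ≈ 22.6 mL/min
CrCl ≈ 23 mL/min → bracket 15–59 mL/min.
20% of 300 mg = 60 mg

60 mg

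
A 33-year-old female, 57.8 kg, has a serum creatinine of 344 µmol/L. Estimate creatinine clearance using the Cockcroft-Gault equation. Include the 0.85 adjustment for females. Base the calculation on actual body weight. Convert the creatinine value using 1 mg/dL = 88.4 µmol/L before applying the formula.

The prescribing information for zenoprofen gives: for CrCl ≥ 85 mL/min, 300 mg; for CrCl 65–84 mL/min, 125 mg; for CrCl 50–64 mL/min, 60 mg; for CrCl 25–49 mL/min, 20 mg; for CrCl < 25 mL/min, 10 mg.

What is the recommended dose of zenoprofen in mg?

10 mg

SCr = 344 / 88.4 = 3.891 mg/dL
CrCl = (140 − 33) × 57.8 / (72 × 3.891) × 0.85 = 6184.6 / 280.15 × 0.85 ≈ 18.8 mL/min
CrCl ≈ 19 mL/min → bracket < 25 mL/min.
Dose for this bracket: 10 mg.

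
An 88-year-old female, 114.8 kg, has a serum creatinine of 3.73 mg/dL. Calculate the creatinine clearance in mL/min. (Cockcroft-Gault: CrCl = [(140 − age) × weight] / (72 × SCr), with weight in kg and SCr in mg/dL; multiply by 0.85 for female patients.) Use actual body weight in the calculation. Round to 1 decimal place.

CrCl = (140 − 88) × 114.8 / (72 × 3.73) × 0.85 = 5969.6 / 268.56 × 0.85 ≈ 18.9 mL/min

18.9 mL/min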